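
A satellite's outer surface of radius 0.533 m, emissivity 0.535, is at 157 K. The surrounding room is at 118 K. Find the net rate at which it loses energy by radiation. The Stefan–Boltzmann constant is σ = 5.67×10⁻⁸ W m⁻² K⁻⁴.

A = 4πr² = 4π × (0.533)² = 3.57 m².
Q = εσA(T⁴ − T_s⁴). T⁴ − T_s⁴ = (157)⁴ − (118)⁴ = 6.08×10^8 − 1.94×10^8 = 4.14×10^8 K⁴.
Q = 0.535 × 5.67×10⁻⁸ × 3.57 × 4.14×10^8 = 44.8 W.

Q ≈ 44.8 W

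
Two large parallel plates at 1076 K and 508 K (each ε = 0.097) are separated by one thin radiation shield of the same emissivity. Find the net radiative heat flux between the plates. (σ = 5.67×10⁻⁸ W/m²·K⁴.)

q ≈ 1840 W/m²

Each of the 2 gaps contributes resistance (2/ε − 1) = 2/0.097 − 1 = 19.62; total = 39.24.
q = σ(T₁⁴ − T₂⁴) / 39.24 = 5.67×10⁻⁸ × 1.27×10^12 / 39.24 = 1840 W/m².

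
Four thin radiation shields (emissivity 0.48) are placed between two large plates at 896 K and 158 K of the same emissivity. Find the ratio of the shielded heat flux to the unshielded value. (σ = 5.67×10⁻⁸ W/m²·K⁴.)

With N identical shields there are N+1 = 5 gaps in series, each with the same radiative resistance, so the flux falls to 1/(N+1) of its unshielded value.

ratio ≈ 0.200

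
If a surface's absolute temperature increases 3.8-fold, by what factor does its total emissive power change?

P ∝ T⁴, so the power scales as (3.8)⁴ = 209.

factor ≈ 209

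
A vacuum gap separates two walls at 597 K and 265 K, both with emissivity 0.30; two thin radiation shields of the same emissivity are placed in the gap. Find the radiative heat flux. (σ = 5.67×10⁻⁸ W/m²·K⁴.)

q ≈ 407 W/m²

Each of the 3 gaps contributes resistance (2/ε − 1) = 2/0.30 − 1 = 5.667; total = 17.00.
q = σ(T₁⁴ − T₂⁴) / 17.00 = 5.67×10⁻⁸ × 1.22×10^11 / 17.00 = 407 W/m².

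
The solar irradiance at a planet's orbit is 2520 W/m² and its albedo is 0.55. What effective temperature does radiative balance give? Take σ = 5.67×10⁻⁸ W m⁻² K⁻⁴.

T ≈ 266 K

Power absorbed = (1−a)S·πR²; power emitted = 4πR²σT⁴. Equating and cancelling πR²:
T = ((1−a)S / 4σ)^(1/4) = (1130 / (4 × 5.67×10⁻⁸))^(1/4) = (5.00×10^9)^(1/4).
T = 266 K.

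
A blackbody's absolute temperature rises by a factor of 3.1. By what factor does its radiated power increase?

P ∝ T⁴, so the power scales as (3.1)⁴ = 92.4.

factor ≈ 92.4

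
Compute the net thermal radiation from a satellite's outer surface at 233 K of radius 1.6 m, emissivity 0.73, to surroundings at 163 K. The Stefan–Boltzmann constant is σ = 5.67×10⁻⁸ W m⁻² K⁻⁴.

A = 4πr² = 4π × (1.6)² = 32.2 m².
Q = εσA(T⁴ − T_s⁴). T⁴ − T_s⁴ = (233)⁴ − (163)⁴ = 2.95×10^9 − 7.06×10^8 = 2.24×10^9 K⁴.
Q = 0.73 × 5.67×10⁻⁸ × 32.2 × 2.24×10^9 = 2980 W.

Q ≈ 2980 W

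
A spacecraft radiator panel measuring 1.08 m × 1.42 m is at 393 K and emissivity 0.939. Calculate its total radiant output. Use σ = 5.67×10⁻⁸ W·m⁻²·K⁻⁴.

P ≈ 1950 W

A = 1.08 × 1.42 = 1.53 m².
Stefan–Boltzmann: P = εσAT⁴ = 0.939 × 5.67×10⁻⁸ × 1.53 × (393)⁴ = 0.939 × 5.67×10⁻⁸ × 1.53 × 2.39×10^10.
P = 1950 W.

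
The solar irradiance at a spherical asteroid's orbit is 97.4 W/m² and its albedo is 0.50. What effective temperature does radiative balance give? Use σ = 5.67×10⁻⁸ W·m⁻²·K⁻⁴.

T ≈ 121 K

Power absorbed = (1−a)S·πR²; power emitted = 4πR²σT⁴. Equating and cancelling πR²:
T = ((1−a)S / 4σ)^(1/4) = (48.7 / (4 × 5.67×10⁻⁸))^(1/4) = (2.15×10^8)^(1/4).
T = 121 K.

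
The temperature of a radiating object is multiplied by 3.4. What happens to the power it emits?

P ∝ T⁴, so the power scales as (3.4)⁴ = 134.

factor ≈ 134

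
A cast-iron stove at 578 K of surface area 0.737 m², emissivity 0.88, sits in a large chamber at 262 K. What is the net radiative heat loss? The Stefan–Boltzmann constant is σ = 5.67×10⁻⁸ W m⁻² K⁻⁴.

Q ≈ 3930 W

Q = εσA(T⁴ − T_s⁴). T⁴ − T_s⁴ = (578)⁴ − (262)⁴ = 1.12×10^11 − 4.71×10^9 = 1.07×10^11 K⁴.
Q = 0.88 × 5.67×10⁻⁸ × 0.737 × 1.07×10^11 = 3930 W.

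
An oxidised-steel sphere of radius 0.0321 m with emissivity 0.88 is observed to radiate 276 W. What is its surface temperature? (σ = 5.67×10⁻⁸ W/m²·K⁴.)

A = 4πr² = 4π × (0.0321)² = 0.0129 m².
From P = εσAT⁴, T = (P / εσA)^(1/4) = (276 / (0.88 × 5.67×10⁻⁸ × 0.0129))^(1/4).
T = (4.27×10^11)^(1/4) = 808 K.

T ≈ 808 K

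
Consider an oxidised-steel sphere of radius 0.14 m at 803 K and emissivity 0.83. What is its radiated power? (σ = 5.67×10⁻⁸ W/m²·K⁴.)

P ≈ 4820 W

A = 4πr² = 4π × (0.14)² = 0.246 m².
Stefan–Boltzmann: P = εσAT⁴ = 0.83 × 5.67×10⁻⁸ × 0.246 × (803)⁴ = 0.83 × 5.67×10⁻⁸ × 0.246 × 4.16×10^11.
P = 4820 W.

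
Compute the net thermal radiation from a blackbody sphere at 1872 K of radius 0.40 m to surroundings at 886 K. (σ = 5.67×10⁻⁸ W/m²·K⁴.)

Q ≈ 1.33×10^6 W

A = 4πr² = 4π × (0.40)² = 2.01 m².
Q = σA(T⁴ − T_s⁴). T⁴ − T_s⁴ = (1872)⁴ − (886)⁴ = 1.23×10^13 − 6.16×10^11 = 1.17×10^13 K⁴.
Q = 5.67×10⁻⁸ × 2.01 × 1.17×10^13 = 1.33×10^6 W.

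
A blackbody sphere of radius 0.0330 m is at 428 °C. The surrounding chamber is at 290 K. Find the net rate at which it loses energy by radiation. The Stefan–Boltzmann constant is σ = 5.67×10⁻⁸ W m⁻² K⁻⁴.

A = 4πr² = 4π × (0.0330)² = 0.0137 m².
Convert: 428 °C = 701 K.
Q = σA(T⁴ − T_s⁴). T⁴ − T_s⁴ = (701)⁴ − (290)⁴ = 2.41×10^11 − 7.07×10^9 = 2.34×10^11 K⁴.
Q = 5.67×10⁻⁸ × 0.0137 × 2.34×10^11 = 182 W.

Q ≈ 182 W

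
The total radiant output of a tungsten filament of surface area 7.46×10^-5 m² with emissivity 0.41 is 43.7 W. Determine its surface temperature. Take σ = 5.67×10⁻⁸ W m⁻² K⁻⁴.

From P = εσAT⁴, T = (P / εσA)^(1/4) = (43.7 / (0.41 × 5.67×10⁻⁸ × 7.46×10^-5))^(1/4).
T = (2.52×10^13)^(1/4) = 2240 K.

T ≈ 2240 K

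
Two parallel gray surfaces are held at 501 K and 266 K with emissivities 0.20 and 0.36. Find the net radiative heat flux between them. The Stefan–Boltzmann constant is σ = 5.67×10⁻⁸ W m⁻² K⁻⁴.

q ≈ 485 W/m²

For two large parallel gray plates, q = σ(T₁⁴ − T₂⁴) / (1/ε₁ + 1/ε₂ − 1).
1/ε₁ + 1/ε₂ − 1 = 1/0.20 + 1/0.36 − 1 = 6.778.
T₁⁴ − T₂⁴ = 6.30×10^10 − 5.01×10^9 = 5.80×10^10 K⁴.
q = 5.67×10⁻⁸ × 5.80×10^10 / 6.778 = 485 W/m².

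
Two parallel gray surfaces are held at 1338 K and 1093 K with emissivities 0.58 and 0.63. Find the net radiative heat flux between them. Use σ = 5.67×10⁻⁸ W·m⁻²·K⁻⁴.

q ≈ 43600 W/m²

For two large parallel gray plates, q = σ(T₁⁴ − T₂⁴) / (1/ε₁ + 1/ε₂ − 1).
1/ε₁ + 1/ε₂ − 1 = 1/0.58 + 1/0.63 − 1 = 2.311.
T₁⁴ − T₂⁴ = 3.20×10^12 − 1.43×10^12 = 1.78×10^12 K⁴.
q = 5.67×10⁻⁸ × 1.78×10^12 / 2.311 = 43600 W/m².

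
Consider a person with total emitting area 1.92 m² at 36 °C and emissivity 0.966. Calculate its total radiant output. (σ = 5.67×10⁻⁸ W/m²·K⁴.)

36 °C = 309 K.
P = εσAT⁴ = 0.966 × 5.67×10⁻⁸ × 1.92 × (309)⁴ = 0.966 × 5.67×10⁻⁸ × 1.92 × 9.12×10^9.
P = 959 W.

P ≈ 959 W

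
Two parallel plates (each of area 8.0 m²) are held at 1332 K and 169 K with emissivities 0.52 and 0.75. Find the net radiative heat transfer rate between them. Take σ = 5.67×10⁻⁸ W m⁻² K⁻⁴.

For two large parallel gray plates, q = σ(T₁⁴ − T₂⁴) / (1/ε₁ + 1/ε₂ − 1).
1/ε₁ + 1/ε₂ − 1 = 1/0.52 + 1/0.75 − 1 = 2.256.
T₁⁴ − T₂⁴ = 3.15×10^12 − 8.16×10^8 = 3.15×10^12 K⁴.
q = 5.67×10⁻⁸ × 3.15×10^12 / 2.256 = 79100 W/m².
Q = q·A = 79100 × 8.0 = 6.33×10^5 W.

Q ≈ 6.33×10^5 W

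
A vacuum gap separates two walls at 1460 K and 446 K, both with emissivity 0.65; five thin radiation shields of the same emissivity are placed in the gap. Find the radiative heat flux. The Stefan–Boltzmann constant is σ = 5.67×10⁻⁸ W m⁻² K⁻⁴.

Each of the 6 gaps contributes resistance (2/ε − 1) = 2/0.65 − 1 = 2.077; total = 12.46.
q = σ(T₁⁴ − T₂⁴) / 12.46 = 5.67×10⁻⁸ × 4.50×10^12 / 12.46 = 20500 W/m².

q ≈ 20500 W/m²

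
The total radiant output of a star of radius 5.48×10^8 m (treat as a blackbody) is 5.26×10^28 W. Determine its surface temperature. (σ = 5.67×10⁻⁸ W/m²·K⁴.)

A = 4πr² = 4π × (5.48×10^8)² = 3.77×10^18 m².
From P = σAT⁴, T = (P / σA)^(1/4) = (5.26×10^28 / (5.67×10⁻⁸ × 3.77×10^18))^(1/4).
T = (2.46×10^17)^(1/4) = 22300 K.

T ≈ 22300 K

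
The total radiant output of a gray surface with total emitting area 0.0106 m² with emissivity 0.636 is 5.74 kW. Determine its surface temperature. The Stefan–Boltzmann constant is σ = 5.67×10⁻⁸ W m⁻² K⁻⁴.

From P = εσAT⁴, T = (P / εσA)^(1/4) = (5740 / (0.636 × 5.67×10⁻⁸ × 0.0106))^(1/4).
T = (1.50×10^13)^(1/4) = 1970 K.

T ≈ 1970 K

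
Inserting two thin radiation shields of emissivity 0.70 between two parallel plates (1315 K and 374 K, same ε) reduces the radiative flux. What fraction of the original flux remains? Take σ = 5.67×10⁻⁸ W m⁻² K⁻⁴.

ratio ≈ 0.333

With N identical shields there are N+1 = 3 gaps in series, each with the same radiative resistance, so the flux falls to 1/(N+1) of its unshielded value.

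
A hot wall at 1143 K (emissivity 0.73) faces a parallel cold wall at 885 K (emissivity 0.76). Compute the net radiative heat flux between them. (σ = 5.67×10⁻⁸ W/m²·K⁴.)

q ≈ 36800 W/m²

For two large parallel gray plates, q = σ(T₁⁴ − T₂⁴) / (1/ε₁ + 1/ε₂ − 1).
1/ε₁ + 1/ε₂ − 1 = 1/0.73 + 1/0.76 − 1 = 1.686.
T₁⁴ − T₂⁴ = 1.71×10^12 − 6.13×10^11 = 1.09×10^12 K⁴.
q = 5.67×10⁻⁸ × 1.09×10^12 / 1.686 = 36800 W/m².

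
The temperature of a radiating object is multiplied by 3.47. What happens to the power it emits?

P ∝ T⁴, so the power scales as (3.47)⁴ = 145.

factor ≈ 145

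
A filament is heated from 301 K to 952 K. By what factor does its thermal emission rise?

P ∝ T⁴, so the ratio is (952/301)⁴ = (3.163)⁴ = 100.

ratio ≈ 100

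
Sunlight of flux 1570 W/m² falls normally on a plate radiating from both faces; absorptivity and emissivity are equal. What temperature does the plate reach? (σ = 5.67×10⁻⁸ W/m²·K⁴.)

T ≈ 343 K

Absorbed flux αS = emitted flux 2εσT⁴ per unit area; with α = ε this gives T = (S/2σ)^(1/4).
T = (1570 / (2 × 5.67×10⁻⁸))^(1/4) = (1.38×10^10)^(1/4).
T = 343 K.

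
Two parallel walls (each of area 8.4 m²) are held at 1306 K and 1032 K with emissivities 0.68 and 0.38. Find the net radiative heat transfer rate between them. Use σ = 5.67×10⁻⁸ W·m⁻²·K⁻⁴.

Q ≈ 2.73×10^5 W

For two large parallel gray plates, q = σ(T₁⁴ − T₂⁴) / (1/ε₁ + 1/ε₂ − 1).
1/ε₁ + 1/ε₂ − 1 = 1/0.68 + 1/0.38 − 1 = 3.102.
T₁⁴ − T₂⁴ = 2.91×10^12 − 1.13×10^12 = 1.77×10^12 K⁴.
q = 5.67×10⁻⁸ × 1.77×10^12 / 3.102 = 32400 W/m².
Q = q·A = 32400 × 8.4 = 2.73×10^5 W.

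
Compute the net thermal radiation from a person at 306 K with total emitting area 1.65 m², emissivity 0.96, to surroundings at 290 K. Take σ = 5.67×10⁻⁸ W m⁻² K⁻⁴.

Q ≈ 152 W

Q = εσA(T⁴ − T_s⁴). T⁴ − T_s⁴ = (306)⁴ − (290)⁴ = 8.77×10^9 − 7.07×10^9 = 1.69×10^9 K⁴.
Q = 0.96 × 5.67×10⁻⁸ × 1.65 × 1.69×10^9 = 152 W.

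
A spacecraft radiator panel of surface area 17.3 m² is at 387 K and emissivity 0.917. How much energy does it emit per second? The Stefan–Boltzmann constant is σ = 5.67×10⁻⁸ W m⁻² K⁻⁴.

Stefan–Boltzmann: P = εσAT⁴ = 0.917 × 5.67×10⁻⁸ × 17.3 × (387)⁴ = 0.917 × 5.67×10⁻⁸ × 17.3 × 2.24×10^10.
P = 20200 W.

P ≈ 20200 W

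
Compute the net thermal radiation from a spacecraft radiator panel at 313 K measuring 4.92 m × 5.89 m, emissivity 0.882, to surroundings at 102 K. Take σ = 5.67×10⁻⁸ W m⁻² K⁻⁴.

A = 4.92 × 5.89 = 29.0 m².
Q = εσA(T⁴ − T_s⁴). T⁴ − T_s⁴ = (313)⁴ − (102)⁴ = 9.60×10^9 − 1.08×10^8 = 9.49×10^9 K⁴.
Q = 0.882 × 5.67×10⁻⁸ × 29.0 × 9.49×10^9 = 13800 W.

Q ≈ 13800 W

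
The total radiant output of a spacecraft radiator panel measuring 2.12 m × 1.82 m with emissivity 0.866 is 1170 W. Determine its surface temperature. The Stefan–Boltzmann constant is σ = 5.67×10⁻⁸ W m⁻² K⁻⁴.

A = 2.12 × 1.82 = 3.86 m².
From P = εσAT⁴, T = (P / εσA)^(1/4) = (1170 / (0.866 × 5.67×10⁻⁸ × 3.86))^(1/4).
T = (6.18×10^9)^(1/4) = 280 K.

T ≈ 280 K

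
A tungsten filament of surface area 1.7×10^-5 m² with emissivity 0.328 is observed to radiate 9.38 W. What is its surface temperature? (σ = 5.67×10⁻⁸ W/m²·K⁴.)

T ≈ 2330 K

From P = εσAT⁴, T = (P / εσA)^(1/4) = (9.38 / (0.328 × 5.67×10⁻⁸ × 1.70×10^-5))^(1/4).
T = (2.97×10^13)^(1/4) = 2330 K.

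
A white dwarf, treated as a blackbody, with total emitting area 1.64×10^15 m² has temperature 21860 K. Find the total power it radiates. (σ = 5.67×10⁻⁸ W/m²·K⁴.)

P = σAT⁴ = 5.67×10⁻⁸ × 1.64×10^15 × (21860)⁴ = 5.67×10⁻⁸ × 1.64×10^15 × 2.28×10^17.
P = 2.12×10^25 W.

P ≈ 2.12×10^25 W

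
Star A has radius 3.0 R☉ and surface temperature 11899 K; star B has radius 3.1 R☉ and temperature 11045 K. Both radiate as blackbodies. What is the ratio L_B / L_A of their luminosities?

L_B/L_A ≈ 0.793

L = 4πR²σT⁴ ∝ R²T⁴, so L_B/L_A = (3.1/3.0)² × (11045/11899)⁴ = 1.07 × 0.742 = 0.793.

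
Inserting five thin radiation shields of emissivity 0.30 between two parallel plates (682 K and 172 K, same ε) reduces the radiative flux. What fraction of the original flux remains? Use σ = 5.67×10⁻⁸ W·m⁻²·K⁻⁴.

With N identical shields there are N+1 = 6 gaps in series, each with the same radiative resistance, so the flux falls to 1/(N+1) of its unshielded value.

ratio ≈ 0.167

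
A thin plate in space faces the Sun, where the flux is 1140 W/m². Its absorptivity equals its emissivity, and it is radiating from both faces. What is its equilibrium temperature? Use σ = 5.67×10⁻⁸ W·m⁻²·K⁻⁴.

T ≈ 317 K

Absorbed flux αS = emitted flux 2εσT⁴ per unit area; with α = ε this gives T = (S/2σ)^(1/4).
T = (1140 / (2 × 5.67×10⁻⁸))^(1/4) = (1.01×10^10)^(1/4).
T = 317 K.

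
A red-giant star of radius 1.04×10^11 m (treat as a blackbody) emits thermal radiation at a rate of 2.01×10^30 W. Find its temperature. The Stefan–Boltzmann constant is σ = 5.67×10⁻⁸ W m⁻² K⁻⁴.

T ≈ 4020 K

A = 4πr² = 4π × (1.04×10^11)² = 1.36×10^23 m².
From P = σAT⁴, T = (P / σA)^(1/4) = (2.01×10^30 / (5.67×10⁻⁸ × 1.36×10^23))^(1/4).
T = (2.61×10^14)^(1/4) = 4020 K.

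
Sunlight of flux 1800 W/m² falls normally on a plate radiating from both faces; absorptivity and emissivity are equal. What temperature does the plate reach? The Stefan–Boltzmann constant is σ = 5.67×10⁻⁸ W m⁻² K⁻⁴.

Absorbed flux αS = emitted flux 2εσT⁴ per unit area; with α = ε this gives T = (S/2σ)^(1/4).
T = (1800 / (2 × 5.67×10⁻⁸))^(1/4) = (1.59×10^10)^(1/4).
T = 355 K.

T ≈ 355 K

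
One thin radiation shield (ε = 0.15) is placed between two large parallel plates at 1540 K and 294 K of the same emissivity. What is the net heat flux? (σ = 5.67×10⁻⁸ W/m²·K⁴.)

Each of the 2 gaps contributes resistance (2/ε − 1) = 2/0.15 − 1 = 12.33; total = 24.67.
q = σ(T₁⁴ − T₂⁴) / 24.67 = 5.67×10⁻⁸ × 5.62×10^12 / 24.67 = 12900 W/m².

q ≈ 12900 W/m²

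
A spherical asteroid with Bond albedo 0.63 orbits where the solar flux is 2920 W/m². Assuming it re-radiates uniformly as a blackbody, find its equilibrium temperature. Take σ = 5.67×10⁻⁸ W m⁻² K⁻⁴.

T ≈ 263 K

Power absorbed = (1−a)S·πR²; power emitted = 4πR²σT⁴. Equating and cancelling πR²:
T = ((1−a)S / 4σ)^(1/4) = (1080 / (4 × 5.67×10⁻⁸))^(1/4) = (4.76×10^9)^(1/4).
T = 263 K.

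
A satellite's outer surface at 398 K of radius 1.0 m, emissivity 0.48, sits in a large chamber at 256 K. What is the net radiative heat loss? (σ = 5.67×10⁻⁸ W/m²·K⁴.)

Q ≈ 7110 W

A = 4πr² = 4π × (1.0)² = 12.6 m².
Q = εσA(T⁴ − T_s⁴). T⁴ − T_s⁴ = (398)⁴ − (256)⁴ = 2.51×10^10 − 4.29×10^9 = 2.08×10^10 K⁴.
Q = 0.48 × 5.67×10⁻⁸ × 12.6 × 2.08×10^10 = 7110 W.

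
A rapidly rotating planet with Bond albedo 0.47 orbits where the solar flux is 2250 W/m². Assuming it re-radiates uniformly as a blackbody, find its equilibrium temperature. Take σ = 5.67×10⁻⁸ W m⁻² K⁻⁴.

T ≈ 269 K

Power absorbed = (1−a)S·πR²; power emitted = 4πR²σT⁴. Equating and cancelling πR²:
T = ((1−a)S / 4σ)^(1/4) = (1190 / (4 × 5.67×10⁻⁸))^(1/4) = (5.26×10^9)^(1/4).
T = 269 K.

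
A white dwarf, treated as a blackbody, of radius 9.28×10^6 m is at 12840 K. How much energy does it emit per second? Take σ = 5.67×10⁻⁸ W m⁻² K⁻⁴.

A = 4πr² = 4π × (9.28×10^6)² = 1.08×10^15 m².
P = σAT⁴ = 5.67×10⁻⁸ × 1.08×10^15 × (12840)⁴ = 5.67×10⁻⁸ × 1.08×10^15 × 2.72×10^16.
P = 1.67×10^24 W.

P ≈ 1.67×10^24 W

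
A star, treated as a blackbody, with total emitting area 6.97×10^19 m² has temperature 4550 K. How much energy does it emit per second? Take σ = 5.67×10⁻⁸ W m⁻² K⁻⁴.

P = σAT⁴ = 5.67×10⁻⁸ × 6.97×10^19 × (4550)⁴ = 5.67×10⁻⁸ × 6.97×10^19 × 4.29×10^14.
P = 1.69×10^27 W.

P ≈ 1.69×10^27 W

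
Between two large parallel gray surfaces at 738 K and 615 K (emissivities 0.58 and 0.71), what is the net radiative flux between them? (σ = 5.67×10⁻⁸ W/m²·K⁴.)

For two large parallel gray plates, q = σ(T₁⁴ − T₂⁴) / (1/ε₁ + 1/ε₂ − 1).
1/ε₁ + 1/ε₂ − 1 = 1/0.58 + 1/0.71 − 1 = 2.133.
T₁⁴ − T₂⁴ = 2.97×10^11 − 1.43×10^11 = 1.54×10^11 K⁴.
q = 5.67×10⁻⁸ × 1.54×10^11 / 2.133 = 4080 W/m².

q ≈ 4080 W/m²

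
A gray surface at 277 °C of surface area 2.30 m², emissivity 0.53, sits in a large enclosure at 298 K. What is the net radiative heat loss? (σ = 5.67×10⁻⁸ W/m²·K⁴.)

Q ≈ 5780 W

Convert: 277 °C = 550 K.
Q = εσA(T⁴ − T_s⁴). T⁴ − T_s⁴ = (550)⁴ − (298)⁴ = 9.15×10^10 − 7.89×10^9 = 8.36×10^10 K⁴.
Q = 0.53 × 5.67×10⁻⁸ × 2.30 × 8.36×10^10 = 5780 W.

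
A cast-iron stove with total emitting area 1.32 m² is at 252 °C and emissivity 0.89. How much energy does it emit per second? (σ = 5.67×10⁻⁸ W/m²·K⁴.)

252 °C = 525 K.
Stefan–Boltzmann: P = εσAT⁴ = 0.89 × 5.67×10⁻⁸ × 1.32 × (525)⁴ = 0.89 × 5.67×10⁻⁸ × 1.32 × 7.60×10^10.
P = 5060 W.

P ≈ 5060 W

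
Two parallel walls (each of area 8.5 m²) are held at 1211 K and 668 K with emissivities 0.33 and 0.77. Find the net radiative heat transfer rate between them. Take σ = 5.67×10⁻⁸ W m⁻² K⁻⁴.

For two large parallel gray plates, q = σ(T₁⁴ − T₂⁴) / (1/ε₁ + 1/ε₂ − 1).
1/ε₁ + 1/ε₂ − 1 = 1/0.33 + 1/0.77 − 1 = 3.329.
T₁⁴ − T₂⁴ = 2.15×10^12 − 1.99×10^11 = 1.95×10^12 K⁴.
q = 5.67×10⁻⁸ × 1.95×10^12 / 3.329 = 33200 W/m².
Q = q·A = 33200 × 8.5 = 2.83×10^5 W.

Q ≈ 2.83×10^5 W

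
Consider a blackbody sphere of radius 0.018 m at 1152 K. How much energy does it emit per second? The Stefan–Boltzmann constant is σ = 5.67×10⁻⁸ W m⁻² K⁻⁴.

P ≈ 407 W

A = 4πr² = 4π × (0.018)² = 4.07×10^-3 m².
P = σAT⁴ = 5.67×10⁻⁸ × 4.07×10^-3 × (1152)⁴ = 5.67×10⁻⁸ × 4.07×10^-3 × 1.76×10^12.
P = 407 W.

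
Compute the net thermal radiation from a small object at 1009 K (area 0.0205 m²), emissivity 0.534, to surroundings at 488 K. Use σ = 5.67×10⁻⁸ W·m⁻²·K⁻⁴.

Q = εσA(T⁴ − T_s⁴). T⁴ − T_s⁴ = (1009)⁴ − (488)⁴ = 1.04×10^12 − 5.67×10^10 = 9.80×10^11 K⁴.
Q = 0.534 × 5.67×10⁻⁸ × 0.0205 × 9.80×10^11 = 608 W.

Q ≈ 608 W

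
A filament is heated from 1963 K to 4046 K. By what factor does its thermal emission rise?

ratio ≈ 18.0

P ∝ T⁴, so the ratio is (4046/1963)⁴ = (2.061)⁴ = 18.0.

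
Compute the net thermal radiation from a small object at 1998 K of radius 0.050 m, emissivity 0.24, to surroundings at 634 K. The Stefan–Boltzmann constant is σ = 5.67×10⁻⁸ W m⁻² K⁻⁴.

Q ≈ 6740 W

A = 4πr² = 4π × (0.050)² = 0.0314 m².
Q = εσA(T⁴ − T_s⁴). T⁴ − T_s⁴ = (1998)⁴ − (634)⁴ = 1.59×10^13 − 1.62×10^11 = 1.58×10^13 K⁴.
Q = 0.24 × 5.67×10⁻⁸ × 0.0314 × 1.58×10^13 = 6740 W.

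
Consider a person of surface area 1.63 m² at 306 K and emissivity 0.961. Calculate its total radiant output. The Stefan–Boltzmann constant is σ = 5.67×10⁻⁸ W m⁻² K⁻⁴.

P = εσAT⁴ = 0.961 × 5.67×10⁻⁸ × 1.63 × (306)⁴ = 0.961 × 5.67×10⁻⁸ × 1.63 × 8.77×10^9.
P = 779 W.

P ≈ 779 W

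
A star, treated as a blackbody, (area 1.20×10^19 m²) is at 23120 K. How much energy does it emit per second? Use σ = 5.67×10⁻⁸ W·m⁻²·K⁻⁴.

P ≈ 1.94×10^29 W

P = σAT⁴ = 5.67×10⁻⁸ × 1.20×10^19 × (23120)⁴ = 5.67×10⁻⁸ × 1.20×10^19 × 2.86×10^17.
P = 1.94×10^29 W.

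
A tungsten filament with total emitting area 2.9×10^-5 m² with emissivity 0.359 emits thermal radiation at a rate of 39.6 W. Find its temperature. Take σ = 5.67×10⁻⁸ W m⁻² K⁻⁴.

From P = εσAT⁴, T = (P / εσA)^(1/4) = (39.6 / (0.359 × 5.67×10⁻⁸ × 2.90×10^-5))^(1/4).
T = (6.71×10^13)^(1/4) = 2860 K.

T ≈ 2860 K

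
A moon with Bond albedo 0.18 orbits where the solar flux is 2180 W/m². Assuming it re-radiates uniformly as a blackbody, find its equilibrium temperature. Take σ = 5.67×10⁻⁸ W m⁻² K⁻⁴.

T ≈ 298 K

Power absorbed = (1−a)S·πR²; power emitted = 4πR²σT⁴. Equating and cancelling πR²:
T = ((1−a)S / 4σ)^(1/4) = (1790 / (4 × 5.67×10⁻⁸))^(1/4) = (7.88×10^9)^(1/4).
T = 298 K.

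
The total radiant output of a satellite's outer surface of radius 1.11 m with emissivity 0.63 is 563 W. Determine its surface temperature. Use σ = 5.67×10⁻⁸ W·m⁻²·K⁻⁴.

T ≈ 179 K

A = 4πr² = 4π × (1.11)² = 15.5 m².
From P = εσAT⁴, T = (P / εσA)^(1/4) = (563 / (0.63 × 5.67×10⁻⁸ × 15.5))^(1/4).
T = (1.02×10^9)^(1/4) = 179 K.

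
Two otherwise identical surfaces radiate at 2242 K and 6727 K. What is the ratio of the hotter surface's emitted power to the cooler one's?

ratio ≈ 81.0

P ∝ T⁴, so the ratio is (6727/2242)⁴ = (3.000)⁴ = 81.0.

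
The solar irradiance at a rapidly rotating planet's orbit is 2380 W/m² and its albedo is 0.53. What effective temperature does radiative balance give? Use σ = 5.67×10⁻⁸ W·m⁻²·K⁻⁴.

T ≈ 265 K

Power absorbed = (1−a)S·πR²; power emitted = 4πR²σT⁴. Equating and cancelling πR²:
T = ((1−a)S / 4σ)^(1/4) = (1120 / (4 × 5.67×10⁻⁸))^(1/4) = (4.93×10^9)^(1/4).
T = 265 K.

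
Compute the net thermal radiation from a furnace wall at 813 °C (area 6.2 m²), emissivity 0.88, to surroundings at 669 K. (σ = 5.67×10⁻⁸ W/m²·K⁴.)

Q ≈ 3.68×10^5 W

Convert: 813 °C = 1086 K.
Q = εσA(T⁴ − T_s⁴). T⁴ − T_s⁴ = (1086)⁴ − (669)⁴ = 1.39×10^12 − 2.00×10^11 = 1.19×10^12 K⁴.
Q = 0.88 × 5.67×10⁻⁸ × 6.20 × 1.19×10^12 = 3.68×10^5 W.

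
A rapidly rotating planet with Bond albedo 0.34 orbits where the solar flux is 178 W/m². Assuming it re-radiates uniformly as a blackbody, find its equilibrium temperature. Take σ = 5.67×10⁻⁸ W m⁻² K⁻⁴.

Power absorbed = (1−a)S·πR²; power emitted = 4πR²σT⁴. Equating and cancelling πR²:
T = ((1−a)S / 4σ)^(1/4) = (117 / (4 × 5.67×10⁻⁸))^(1/4) = (5.18×10^8)^(1/4).
T = 151 K.

T ≈ 151 K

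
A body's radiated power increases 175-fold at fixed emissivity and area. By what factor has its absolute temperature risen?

factor ≈ 3.64

P ∝ T⁴ ⇒ T ∝ P^(1/4), so T scales by (175)^(1/4) = 3.64.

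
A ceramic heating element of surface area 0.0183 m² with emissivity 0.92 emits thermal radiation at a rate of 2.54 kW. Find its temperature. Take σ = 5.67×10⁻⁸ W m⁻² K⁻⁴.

T ≈ 1280 K

From P = εσAT⁴, T = (P / εσA)^(1/4) = (2540 / (0.92 × 5.67×10⁻⁸ × 0.0183))^(1/4).
T = (2.66×10^12)^(1/4) = 1280 K.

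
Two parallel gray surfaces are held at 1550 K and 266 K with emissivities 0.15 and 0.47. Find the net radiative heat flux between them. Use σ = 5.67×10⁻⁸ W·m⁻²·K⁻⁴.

For two large parallel gray plates, q = σ(T₁⁴ − T₂⁴) / (1/ε₁ + 1/ε₂ − 1).
1/ε₁ + 1/ε₂ − 1 = 1/0.15 + 1/0.47 − 1 = 7.794.
T₁⁴ − T₂⁴ = 5.77×10^12 − 5.01×10^9 = 5.77×10^12 K⁴.
q = 5.67×10⁻⁸ × 5.77×10^12 / 7.794 = 42000 W/m².

q ≈ 42000 W/m²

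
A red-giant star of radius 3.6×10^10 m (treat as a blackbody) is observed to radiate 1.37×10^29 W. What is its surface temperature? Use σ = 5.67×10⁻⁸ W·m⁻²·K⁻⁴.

A = 4πr² = 4π × (3.6×10^10)² = 1.63×10^22 m².
From P = σAT⁴, T = (P / σA)^(1/4) = (1.37×10^29 / (5.67×10⁻⁸ × 1.63×10^22))^(1/4).
T = (1.48×10^14)^(1/4) = 3490 K.

T ≈ 3490 K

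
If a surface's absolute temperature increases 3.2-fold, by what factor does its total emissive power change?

factor ≈ 105

P ∝ T⁴, so the power scales as (3.2)⁴ = 105.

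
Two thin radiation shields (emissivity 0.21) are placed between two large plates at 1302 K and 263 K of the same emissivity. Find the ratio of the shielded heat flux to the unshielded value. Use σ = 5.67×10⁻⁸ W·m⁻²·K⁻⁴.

With N identical shields there are N+1 = 3 gaps in series, each with the same radiative resistance, so the flux falls to 1/(N+1) of its unshielded value.

ratio ≈ 0.333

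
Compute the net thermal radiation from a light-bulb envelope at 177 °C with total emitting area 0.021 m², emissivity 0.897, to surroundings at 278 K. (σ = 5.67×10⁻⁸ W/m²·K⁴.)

Convert: 177 °C = 450 K.
Q = εσA(T⁴ − T_s⁴). T⁴ − T_s⁴ = (450)⁴ − (278)⁴ = 4.10×10^10 − 5.97×10^9 = 3.50×10^10 K⁴.
Q = 0.897 × 5.67×10⁻⁸ × 0.0210 × 3.50×10^10 = 37.4 W.

Q ≈ 37.4 W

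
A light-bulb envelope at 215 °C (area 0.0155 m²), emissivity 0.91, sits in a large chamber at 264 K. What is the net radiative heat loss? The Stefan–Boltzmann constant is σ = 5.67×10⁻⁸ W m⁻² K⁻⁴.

Q ≈ 41.5 W

Convert: 215 °C = 488 K.
Q = εσA(T⁴ − T_s⁴). T⁴ − T_s⁴ = (488)⁴ − (264)⁴ = 5.67×10^10 − 4.86×10^9 = 5.19×10^10 K⁴.
Q = 0.91 × 5.67×10⁻⁸ × 0.0155 × 5.19×10^10 = 41.5 W.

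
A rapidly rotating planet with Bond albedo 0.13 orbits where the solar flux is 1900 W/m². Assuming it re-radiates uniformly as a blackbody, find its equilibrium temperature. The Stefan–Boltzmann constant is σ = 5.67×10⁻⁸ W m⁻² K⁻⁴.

T ≈ 292 K

Power absorbed = (1−a)S·πR²; power emitted = 4πR²σT⁴. Equating and cancelling πR²:
T = ((1−a)S / 4σ)^(1/4) = (1650 / (4 × 5.67×10⁻⁸))^(1/4) = (7.29×10^9)^(1/4).
T = 292 K.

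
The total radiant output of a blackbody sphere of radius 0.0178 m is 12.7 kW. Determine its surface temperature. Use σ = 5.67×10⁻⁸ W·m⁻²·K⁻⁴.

A = 4πr² = 4π × (0.0178)² = 3.98×10^-3 m².
From P = σAT⁴, T = (P / σA)^(1/4) = (12700 / (5.67×10⁻⁸ × 3.98×10^-3))^(1/4).
T = (5.63×10^13)^(1/4) = 2740 K.

T ≈ 2740 K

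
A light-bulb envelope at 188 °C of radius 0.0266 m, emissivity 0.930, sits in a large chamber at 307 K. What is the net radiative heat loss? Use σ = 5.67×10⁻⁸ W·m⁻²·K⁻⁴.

A = 4πr² = 4π × (0.0266)² = 8.89×10^-3 m².
Convert: 188 °C = 461 K.
Q = εσA(T⁴ − T_s⁴). T⁴ − T_s⁴ = (461)⁴ − (307)⁴ = 4.52×10^10 − 8.88×10^9 = 3.63×10^10 K⁴.
Q = 0.930 × 5.67×10⁻⁸ × 8.89×10^-3 × 3.63×10^10 = 17.0 W.

Q ≈ 17.0 W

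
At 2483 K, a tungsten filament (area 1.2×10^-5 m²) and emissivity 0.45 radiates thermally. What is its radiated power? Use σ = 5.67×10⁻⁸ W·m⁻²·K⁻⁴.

P ≈ 11.6 W

P = εσAT⁴ = 0.45 × 5.67×10⁻⁸ × 1.20×10^-5 × (2483)⁴ = 0.45 × 5.67×10⁻⁸ × 1.20×10^-5 × 3.80×10^13.
P = 11.6 W.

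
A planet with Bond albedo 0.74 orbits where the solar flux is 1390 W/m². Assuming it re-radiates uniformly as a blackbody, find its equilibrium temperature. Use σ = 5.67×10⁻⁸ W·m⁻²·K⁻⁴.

Power absorbed = (1−a)S·πR²; power emitted = 4πR²σT⁴. Equating and cancelling πR²:
T = ((1−a)S / 4σ)^(1/4) = (361 / (4 × 5.67×10⁻⁸))^(1/4) = (1.59×10^9)^(1/4).
T = 200 K.

T ≈ 200 K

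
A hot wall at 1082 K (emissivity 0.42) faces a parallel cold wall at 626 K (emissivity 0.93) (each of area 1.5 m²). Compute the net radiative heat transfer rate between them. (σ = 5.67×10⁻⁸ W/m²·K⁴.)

For two large parallel gray plates, q = σ(T₁⁴ − T₂⁴) / (1/ε₁ + 1/ε₂ − 1).
1/ε₁ + 1/ε₂ − 1 = 1/0.42 + 1/0.93 − 1 = 2.456.
T₁⁴ − T₂⁴ = 1.37×10^12 − 1.54×10^11 = 1.22×10^12 K⁴.
q = 5.67×10⁻⁸ × 1.22×10^12 / 2.456 = 28100 W/m².
Q = q·A = 28100 × 1.5 = 42100 W.

Q ≈ 42100 W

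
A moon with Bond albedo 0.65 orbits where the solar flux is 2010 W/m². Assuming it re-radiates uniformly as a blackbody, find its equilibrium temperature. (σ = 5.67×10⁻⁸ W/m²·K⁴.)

Power absorbed = (1−a)S·πR²; power emitted = 4πR²σT⁴. Equating and cancelling πR²:
T = ((1−a)S / 4σ)^(1/4) = (704 / (4 × 5.67×10⁻⁸))^(1/4) = (3.10×10^9)^(1/4).
T = 236 K.

T ≈ 236 K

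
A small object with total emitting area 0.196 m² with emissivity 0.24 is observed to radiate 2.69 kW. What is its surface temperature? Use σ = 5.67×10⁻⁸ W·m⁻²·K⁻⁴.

T ≈ 1000 K

From P = εσAT⁴, T = (P / εσA)^(1/4) = (2690 / (0.24 × 5.67×10⁻⁸ × 0.196))^(1/4).
T = (1.01×10^12)^(1/4) = 1000 K.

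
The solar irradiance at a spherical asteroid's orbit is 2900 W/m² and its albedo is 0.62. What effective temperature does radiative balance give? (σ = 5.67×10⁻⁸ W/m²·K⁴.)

Power absorbed = (1−a)S·πR²; power emitted = 4πR²σT⁴. Equating and cancelling πR²:
T = ((1−a)S / 4σ)^(1/4) = (1100 / (4 × 5.67×10⁻⁸))^(1/4) = (4.86×10^9)^(1/4).
T = 264 K.

T ≈ 264 K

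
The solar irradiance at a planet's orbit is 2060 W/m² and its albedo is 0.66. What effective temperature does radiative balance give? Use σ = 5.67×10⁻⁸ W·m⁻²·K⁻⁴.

Power absorbed = (1−a)S·πR²; power emitted = 4πR²σT⁴. Equating and cancelling πR²:
T = ((1−a)S / 4σ)^(1/4) = (700 / (4 × 5.67×10⁻⁸))^(1/4) = (3.09×10^9)^(1/4).
T = 236 K.

T ≈ 236 K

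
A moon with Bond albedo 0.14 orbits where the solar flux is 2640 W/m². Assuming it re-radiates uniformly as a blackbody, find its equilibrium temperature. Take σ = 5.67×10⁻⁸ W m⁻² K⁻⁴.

T ≈ 316 K

Power absorbed = (1−a)S·πR²; power emitted = 4πR²σT⁴. Equating and cancelling πR²:
T = ((1−a)S / 4σ)^(1/4) = (2270 / (4 × 5.67×10⁻⁸))^(1/4) = (1.00×10^10)^(1/4).
T = 316 K.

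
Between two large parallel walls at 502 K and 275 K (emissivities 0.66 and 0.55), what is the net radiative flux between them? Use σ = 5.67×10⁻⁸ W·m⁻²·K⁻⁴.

For two large parallel gray plates, q = σ(T₁⁴ − T₂⁴) / (1/ε₁ + 1/ε₂ − 1).
1/ε₁ + 1/ε₂ − 1 = 1/0.66 + 1/0.55 − 1 = 2.333.
T₁⁴ − T₂⁴ = 6.35×10^10 − 5.72×10^9 = 5.78×10^10 K⁴.
q = 5.67×10⁻⁸ × 5.78×10^10 / 2.333 = 1400 W/m².

q ≈ 1400 W/m²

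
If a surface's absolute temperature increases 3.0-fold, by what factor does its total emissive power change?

P ∝ T⁴, so the power scales as (3.0)⁴ = 81.0.

factor ≈ 81.0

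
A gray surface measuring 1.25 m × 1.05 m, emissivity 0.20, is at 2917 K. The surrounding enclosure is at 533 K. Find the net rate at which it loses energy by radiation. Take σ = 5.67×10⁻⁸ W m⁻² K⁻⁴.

Q ≈ 1.08×10^6 W

A = 1.25 × 1.05 = 1.31 m².
Q = εσA(T⁴ − T_s⁴). T⁴ − T_s⁴ = (2917)⁴ − (533)⁴ = 7.24×10^13 − 8.07×10^10 = 7.23×10^13 K⁴.
Q = 0.20 × 5.67×10⁻⁸ × 1.31 × 7.23×10^13 = 1.08×10^6 W.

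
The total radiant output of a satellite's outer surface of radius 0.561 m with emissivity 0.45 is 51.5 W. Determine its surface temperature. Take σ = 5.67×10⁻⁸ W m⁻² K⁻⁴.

T ≈ 150 K

A = 4πr² = 4π × (0.561)² = 3.95 m².
From P = εσAT⁴, T = (P / εσA)^(1/4) = (51.5 / (0.45 × 5.67×10⁻⁸ × 3.95))^(1/4).
T = (5.10×10^8)^(1/4) = 150 K.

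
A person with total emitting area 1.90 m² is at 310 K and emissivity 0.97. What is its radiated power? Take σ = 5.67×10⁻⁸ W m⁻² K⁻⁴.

P ≈ 965 W

P = εσAT⁴ = 0.97 × 5.67×10⁻⁸ × 1.90 × (310)⁴ = 0.97 × 5.67×10⁻⁸ × 1.90 × 9.24×10^9.
P = 965 W.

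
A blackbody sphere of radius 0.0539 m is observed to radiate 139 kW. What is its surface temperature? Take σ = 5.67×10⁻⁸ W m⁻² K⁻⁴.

A = 4πr² = 4π × (0.0539)² = 0.0365 m².
From P = σAT⁴, T = (P / σA)^(1/4) = (1.39×10^5 / (5.67×10⁻⁸ × 0.0365))^(1/4).
T = (6.71×10^13)^(1/4) = 2860 K.

T ≈ 2860 K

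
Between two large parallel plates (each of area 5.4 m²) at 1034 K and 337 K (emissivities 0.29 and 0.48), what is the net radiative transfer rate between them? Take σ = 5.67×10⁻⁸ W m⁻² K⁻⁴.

For two large parallel gray plates, q = σ(T₁⁴ − T₂⁴) / (1/ε₁ + 1/ε₂ − 1).
1/ε₁ + 1/ε₂ − 1 = 1/0.29 + 1/0.48 − 1 = 4.532.
T₁⁴ − T₂⁴ = 1.14×10^12 − 1.29×10^10 = 1.13×10^12 K⁴.
q = 5.67×10⁻⁸ × 1.13×10^12 / 4.532 = 14100 W/m².
Q = q·A = 14100 × 5.4 = 76400 W.

Q ≈ 76400 W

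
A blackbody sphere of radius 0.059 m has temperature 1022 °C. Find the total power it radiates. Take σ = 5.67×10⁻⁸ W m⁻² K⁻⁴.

A = 4πr² = 4π × (0.059)² = 0.0437 m².
1022 °C = 1295 K.
P = σAT⁴ = 5.67×10⁻⁸ × 0.0437 × (1295)⁴ = 5.67×10⁻⁸ × 0.0437 × 2.81×10^12.
P = 6980 W.

P ≈ 6980 W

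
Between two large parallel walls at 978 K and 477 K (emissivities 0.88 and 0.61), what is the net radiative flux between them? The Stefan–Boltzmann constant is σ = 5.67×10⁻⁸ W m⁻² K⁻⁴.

q ≈ 27600 W/m²

For two large parallel gray plates, q = σ(T₁⁴ − T₂⁴) / (1/ε₁ + 1/ε₂ − 1).
1/ε₁ + 1/ε₂ − 1 = 1/0.88 + 1/0.61 − 1 = 1.776.
T₁⁴ − T₂⁴ = 9.15×10^11 − 5.18×10^10 = 8.63×10^11 K⁴.
q = 5.67×10⁻⁸ × 8.63×10^11 / 1.776 = 27600 W/m².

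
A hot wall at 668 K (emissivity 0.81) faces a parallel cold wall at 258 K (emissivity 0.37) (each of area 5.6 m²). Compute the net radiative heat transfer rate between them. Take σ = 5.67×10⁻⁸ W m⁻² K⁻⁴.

For two large parallel gray plates, q = σ(T₁⁴ − T₂⁴) / (1/ε₁ + 1/ε₂ − 1).
1/ε₁ + 1/ε₂ − 1 = 1/0.81 + 1/0.37 − 1 = 2.937.
T₁⁴ − T₂⁴ = 1.99×10^11 − 4.43×10^9 = 1.95×10^11 K⁴.
q = 5.67×10⁻⁸ × 1.95×10^11 / 2.937 = 3760 W/m².
Q = q·A = 3760 × 5.6 = 21000 W.

Q ≈ 21000 W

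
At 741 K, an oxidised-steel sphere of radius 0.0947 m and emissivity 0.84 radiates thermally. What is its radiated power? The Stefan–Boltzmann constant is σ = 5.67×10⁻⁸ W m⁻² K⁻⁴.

A = 4πr² = 4π × (0.0947)² = 0.113 m².
P = εσAT⁴ = 0.84 × 5.67×10⁻⁸ × 0.113 × (741)⁴ = 0.84 × 5.67×10⁻⁸ × 0.113 × 3.01×10^11.
P = 1620 W.

P ≈ 1620 W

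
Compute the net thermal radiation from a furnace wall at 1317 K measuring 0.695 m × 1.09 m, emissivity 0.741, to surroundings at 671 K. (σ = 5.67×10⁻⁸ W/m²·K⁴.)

A = 0.695 × 1.09 = 0.758 m².
Q = εσA(T⁴ − T_s⁴). T⁴ − T_s⁴ = (1317)⁴ − (671)⁴ = 3.01×10^12 − 2.03×10^11 = 2.81×10^12 K⁴.
Q = 0.741 × 5.67×10⁻⁸ × 0.758 × 2.81×10^12 = 89300 W.

Q ≈ 89300 W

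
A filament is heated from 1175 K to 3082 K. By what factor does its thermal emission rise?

P ∝ T⁴, so the ratio is (3082/1175)⁴ = (2.623)⁴ = 47.3.

ratio ≈ 47.3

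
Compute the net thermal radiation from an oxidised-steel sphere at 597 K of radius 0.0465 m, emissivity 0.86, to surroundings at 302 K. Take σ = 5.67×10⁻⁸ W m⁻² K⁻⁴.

A = 4πr² = 4π × (0.0465)² = 0.0272 m².
Q = εσA(T⁴ − T_s⁴). T⁴ − T_s⁴ = (597)⁴ − (302)⁴ = 1.27×10^11 − 8.32×10^9 = 1.19×10^11 K⁴.
Q = 0.86 × 5.67×10⁻⁸ × 0.0272 × 1.19×10^11 = 157 W.

Q ≈ 157 W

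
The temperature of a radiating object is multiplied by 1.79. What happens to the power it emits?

factor ≈ 10.3

P ∝ T⁴, so the power scales as (1.79)⁴ = 10.3.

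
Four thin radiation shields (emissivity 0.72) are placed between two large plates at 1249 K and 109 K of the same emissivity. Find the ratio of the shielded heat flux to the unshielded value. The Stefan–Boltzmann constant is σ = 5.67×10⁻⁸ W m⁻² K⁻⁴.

With N identical shields there are N+1 = 5 gaps in series, each with the same radiative resistance, so the flux falls to 1/(N+1) of its unshielded value.

ratio ≈ 0.200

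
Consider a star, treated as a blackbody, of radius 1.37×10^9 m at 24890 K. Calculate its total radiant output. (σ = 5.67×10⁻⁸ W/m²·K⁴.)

P ≈ 5.13×10^29 W

A = 4πr² = 4π × (1.37×10^9)² = 2.36×10^19 m².
P = σAT⁴ = 5.67×10⁻⁸ × 2.36×10^19 × (24890)⁴ = 5.67×10⁻⁸ × 2.36×10^19 × 3.84×10^17.
P = 5.13×10^29 W.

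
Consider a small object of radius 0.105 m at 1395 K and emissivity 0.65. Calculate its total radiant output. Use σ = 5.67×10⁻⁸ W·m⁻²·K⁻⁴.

P ≈ 19300 W

A = 4πr² = 4π × (0.105)² = 0.139 m².
P = εσAT⁴ = 0.65 × 5.67×10⁻⁸ × 0.139 × (1395)⁴ = 0.65 × 5.67×10⁻⁸ × 0.139 × 3.79×10^12.
P = 19300 W.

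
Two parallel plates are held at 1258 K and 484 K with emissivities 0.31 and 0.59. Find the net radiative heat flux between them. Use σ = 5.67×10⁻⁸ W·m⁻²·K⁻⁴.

For two large parallel gray plates, q = σ(T₁⁴ − T₂⁴) / (1/ε₁ + 1/ε₂ − 1).
1/ε₁ + 1/ε₂ − 1 = 1/0.31 + 1/0.59 − 1 = 3.921.
T₁⁴ − T₂⁴ = 2.50×10^12 − 5.49×10^10 = 2.45×10^12 K⁴.
q = 5.67×10⁻⁸ × 2.45×10^12 / 3.921 = 35400 W/m².

q ≈ 35400 W/m²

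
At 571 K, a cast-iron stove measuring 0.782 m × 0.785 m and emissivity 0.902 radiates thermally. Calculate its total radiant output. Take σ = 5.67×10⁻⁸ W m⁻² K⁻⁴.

P ≈ 3340 W

A = 0.782 × 0.785 = 0.614 m².
P = εσAT⁴ = 0.902 × 5.67×10⁻⁸ × 0.614 × (571)⁴ = 0.902 × 5.67×10⁻⁸ × 0.614 × 1.06×10^11.
P = 3340 W.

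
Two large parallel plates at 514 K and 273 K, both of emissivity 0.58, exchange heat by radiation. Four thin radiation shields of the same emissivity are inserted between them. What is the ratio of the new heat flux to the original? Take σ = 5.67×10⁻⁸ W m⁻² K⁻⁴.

With N identical shields there are N+1 = 5 gaps in series, each with the same radiative resistance, so the flux falls to 1/(N+1) of its unshielded value.

ratio ≈ 0.200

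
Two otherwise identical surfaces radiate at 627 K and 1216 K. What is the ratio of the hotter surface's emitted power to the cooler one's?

ratio ≈ 14.1

P ∝ T⁴, so the ratio is (1216/627)⁴ = (1.939)⁴ = 14.1.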